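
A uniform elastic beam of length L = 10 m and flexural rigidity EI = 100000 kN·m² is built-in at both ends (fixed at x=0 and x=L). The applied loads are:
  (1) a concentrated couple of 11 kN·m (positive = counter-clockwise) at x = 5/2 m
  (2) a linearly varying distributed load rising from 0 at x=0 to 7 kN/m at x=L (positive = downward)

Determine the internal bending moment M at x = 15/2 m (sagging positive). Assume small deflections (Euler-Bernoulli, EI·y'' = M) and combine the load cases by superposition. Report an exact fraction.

M(15/2) = 157/24 kN·m

Load 1 — applied couple M₀=11 kN·m at a=5/2 m (b=L-a=15/2):
  M_1 = R_Ax - M_A - M₀  [x>a] with R_A=99/80, M_A=-33/16 = (99/80)·(15/2) - (-33/16) - 11 = 11/32 kN·m
Load 2 — triangular load w₀=7 kN/m (0→w₀ over full span):
  M_2 = 3w₀Lx/20 - w₀L²/30 - w₀x³/(6L) = 3·7·10·(15/2)/20 - 7·10²/30 - 7·(15/2)³/(6·10) = 595/96 kN·m
Superposition: M = Σ M_i = 157/24 kN·m ≈ 6.541667 kN·m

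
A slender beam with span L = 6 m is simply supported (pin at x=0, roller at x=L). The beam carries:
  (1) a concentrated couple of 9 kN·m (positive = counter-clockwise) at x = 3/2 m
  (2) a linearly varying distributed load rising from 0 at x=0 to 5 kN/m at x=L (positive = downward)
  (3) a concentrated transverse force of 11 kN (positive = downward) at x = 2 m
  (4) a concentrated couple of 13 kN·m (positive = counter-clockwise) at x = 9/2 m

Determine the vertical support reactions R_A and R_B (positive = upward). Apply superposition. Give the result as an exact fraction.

R_A = 16 kN, R_B = 10 kN

Load 1 — applied couple M₀=9 kN·m at a=3/2 m (b=L-a=9/2):
  R_A = M₀/L = 9/6 = 3/2 kN
  R_B = -M₀/L = -9/6 = -3/2 kN
Load 2 — triangular load w₀=5 kN/m (0→w₀ over full span):
  R_A = w₀L/6 = 5·6/6 = 5 kN
  R_B = w₀L/3 = 5·6/3 = 10 kN
Load 3 — point force P=11 kN at a=2 m (b=L-a=4):
  R_A = Pb/L = 11·4/6 = 22/3 kN
  R_B = Pa/L = 11·2/6 = 11/3 kN
Load 4 — applied couple M₀=13 kN·m at a=9/2 m (b=L-a=3/2):
  R_A = M₀/L = 13/6 kN
  R_B = -M₀/L = -13/6 kN
Superposition: R_A = 16 kN, R_B = 10 kN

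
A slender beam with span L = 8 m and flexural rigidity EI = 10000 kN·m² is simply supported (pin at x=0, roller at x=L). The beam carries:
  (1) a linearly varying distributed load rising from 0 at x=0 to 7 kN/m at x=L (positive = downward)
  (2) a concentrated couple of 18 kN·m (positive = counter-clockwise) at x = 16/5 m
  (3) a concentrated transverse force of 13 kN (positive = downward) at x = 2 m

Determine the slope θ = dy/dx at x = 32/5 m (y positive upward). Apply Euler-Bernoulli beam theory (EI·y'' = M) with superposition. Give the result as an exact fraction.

Load 1 — triangular load w₀=7 kN/m (0→w₀ over full span):
  θ_1 = -w₀(7L⁴-30L²x²+15x⁴)/(360LEI) = -7·(7·8⁴-30·8²·(32/5)²+15·(32/5)⁴)/(360·8·10000) = 21196/3515625 rad
Load 2 — applied couple M₀=18 kN·m at a=16/5 m (b=L-a=24/5):
  θ_2 = (M₀x²/(2L)-M₀(x-a)+C₁)/EI  [x>a] with C₁=M₀(3b²-L²)/(6L)=48/25 = (18·(32/5)²/(2·8)-18·((32/5)-(16/5))+(48/25))/10000 = -3/3125 rad
Load 3 — point force P=13 kN at a=2 m (b=L-a=6):
  θ_3 = -Pa(2L²-6Lx+3x²+a²)/(6LEI)  [x>a] = -13·2·(2·8²-6·8·(32/5)+3·(32/5)²+2²)/(6·8·10000) = 1417/500000 rad
Superposition: θ = Σ θ_i = 889097/112500000 rad ≈ 0.007903 rad

θ(32/5) = 889097/112500000 rad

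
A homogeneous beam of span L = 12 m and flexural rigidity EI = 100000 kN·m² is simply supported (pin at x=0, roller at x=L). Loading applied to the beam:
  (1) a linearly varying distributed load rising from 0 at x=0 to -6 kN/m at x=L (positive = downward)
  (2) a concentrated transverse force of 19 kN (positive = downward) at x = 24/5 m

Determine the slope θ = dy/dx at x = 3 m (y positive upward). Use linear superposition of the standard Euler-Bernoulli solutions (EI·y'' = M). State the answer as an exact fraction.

θ(3) = 50967/200000000 rad

Load 1 — triangular load w₀=-6 kN/m (0→w₀ over full span):
  θ_1 = -w₀(7L⁴-30L²x²+15x⁴)/(360LEI) = -(-6)·(7·12⁴-30·12²·3²+15·3⁴)/(360·12·100000) = 11943/8000000 rad
Load 2 — point force P=19 kN at a=24/5 m (b=L-a=36/5):
  θ_2 = -Pb(L²-b²-3x²)/(6LEI)  [x≤a] = -19·(36/5)·(12²-(36/5)²-3·3²)/(6·12·100000) = -30951/25000000 rad
Superposition: θ = Σ θ_i = 50967/200000000 rad ≈ 0.000255 rad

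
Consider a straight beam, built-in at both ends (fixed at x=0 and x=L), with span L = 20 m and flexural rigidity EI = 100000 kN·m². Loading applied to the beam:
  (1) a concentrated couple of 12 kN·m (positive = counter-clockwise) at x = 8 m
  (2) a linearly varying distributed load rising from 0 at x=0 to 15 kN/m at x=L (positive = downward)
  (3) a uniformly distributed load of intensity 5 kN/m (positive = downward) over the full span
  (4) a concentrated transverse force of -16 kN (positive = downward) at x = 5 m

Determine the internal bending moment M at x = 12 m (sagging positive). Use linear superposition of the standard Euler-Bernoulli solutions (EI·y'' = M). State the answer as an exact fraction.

M(12) = 70973/375 kN·m

Load 1 — applied couple M₀=12 kN·m at a=8 m (b=L-a=12):
  M_1 = R_Ax - M_A - M₀  [x>a] with R_A=108/125, M_A=36/25 = (108/125)·12 - (36/25) - 12 = -384/125 kN·m
Load 2 — triangular load w₀=15 kN/m (0→w₀ over full span):
  M_2 = 3w₀Lx/20 - w₀L²/30 - w₀x³/(6L) = 3·15·20·12/20 - 15·20²/30 - 15·12³/(6·20) = 124 kN·m
Load 3 — uniform load w=5 kN/m over full span:
  M_3 = wLx/2 - wL²/12 - wx²/2 = 5·20·12/2 - 5·20²/12 - 5·12²/2 = 220/3 kN·m
Load 4 — point force P=-16 kN at a=5 m (b=L-a=15):
  M_4 = Pa²(a+3b)(L-x)/L³ - Pa²b/L²  [x>a] = (-16)·5²·(5+3·15)·(20-12)/20³ - (-16)·5²·15/20² = -5 kN·m
Superposition: M = Σ M_i = 70973/375 kN·m ≈ 189.261333 kN·m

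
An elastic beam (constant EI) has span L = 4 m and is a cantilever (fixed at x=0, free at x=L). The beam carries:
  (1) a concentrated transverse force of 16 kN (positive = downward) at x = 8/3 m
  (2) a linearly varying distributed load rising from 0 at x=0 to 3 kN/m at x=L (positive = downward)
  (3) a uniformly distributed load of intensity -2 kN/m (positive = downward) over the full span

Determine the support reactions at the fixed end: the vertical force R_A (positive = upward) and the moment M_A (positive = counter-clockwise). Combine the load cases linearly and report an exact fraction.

R_A = 14 kN, M_A = 128/3 kN·m

Load 1 — point force P=16 kN at a=8/3 m (b=L-a=4/3):
  R_A = P = 16 kN
  M_A = Pa = 16·(8/3) = 128/3 kN·m
Load 2 — triangular load w₀=3 kN/m (0→w₀ over full span):
  R_A = w₀L/2 = 3·4/2 = 6 kN
  M_A = w₀L²/3 = 3·4²/3 = 16 kN·m
Load 3 — uniform load w=-2 kN/m over full span:
  R_A = wL = (-2)·4 = -8 kN
  M_A = wL²/2 = (-2)·4²/2 = -16 kN·m
Superposition: R_A = 14 kN, M_A = 128/3 kN·m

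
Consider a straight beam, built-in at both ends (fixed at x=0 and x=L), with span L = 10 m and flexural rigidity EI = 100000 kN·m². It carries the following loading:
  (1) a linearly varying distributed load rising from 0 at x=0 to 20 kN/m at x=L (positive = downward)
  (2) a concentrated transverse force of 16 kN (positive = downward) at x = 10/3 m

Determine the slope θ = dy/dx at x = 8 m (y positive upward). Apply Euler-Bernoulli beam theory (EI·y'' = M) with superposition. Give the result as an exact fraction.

Load 1 — triangular load w₀=20 kN/m (0→w₀ over full span):
  θ_1 = -w₀(2x(L-x)(L-2x)(x+2L)+x²(L-x)²)/(120LEI) = -20·(2·8·(10-8)·(10-2·8)·(8+2·10)+8²·(10-8)²)/(120·10·100000) = 8/9375 rad
Load 2 — point force P=16 kN at a=10/3 m (b=L-a=20/3):
  θ_2 = Pa²(L-x)(2bL-(3b+a)(L-x))/(2L³EI)  [x>a] = 16·(10/3)²·(10-8)·(2·(20/3)·10-(3·(20/3)+(10/3))·(10-8))/(2·10³·100000) = 13/84375 rad
Superposition: θ = Σ θ_i = 17/16875 rad ≈ 0.001007 rad

θ(8) = 17/16875 rad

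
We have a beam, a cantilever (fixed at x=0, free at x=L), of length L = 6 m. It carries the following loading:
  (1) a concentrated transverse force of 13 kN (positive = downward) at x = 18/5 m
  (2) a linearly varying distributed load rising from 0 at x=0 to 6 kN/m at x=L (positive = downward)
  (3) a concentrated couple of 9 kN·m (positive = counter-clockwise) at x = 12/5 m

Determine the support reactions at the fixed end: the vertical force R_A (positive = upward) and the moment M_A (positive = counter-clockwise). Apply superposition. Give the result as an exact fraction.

Load 1 — point force P=13 kN at a=18/5 m (b=L-a=12/5):
  R_A = P = 13 kN
  M_A = Pa = 13·(18/5) = 234/5 kN·m
Load 2 — triangular load w₀=6 kN/m (0→w₀ over full span):
  R_A = w₀L/2 = 6·6/2 = 18 kN
  M_A = w₀L²/3 = 6·6²/3 = 72 kN·m
Load 3 — applied couple M₀=9 kN·m at a=12/5 m (b=L-a=18/5):
  R_A = 0 kN
  M_A = -M₀ = -9 kN·m
Superposition: R_A = 31 kN, M_A = 549/5 kN·m

R_A = 31 kN, M_A = 549/5 kN·m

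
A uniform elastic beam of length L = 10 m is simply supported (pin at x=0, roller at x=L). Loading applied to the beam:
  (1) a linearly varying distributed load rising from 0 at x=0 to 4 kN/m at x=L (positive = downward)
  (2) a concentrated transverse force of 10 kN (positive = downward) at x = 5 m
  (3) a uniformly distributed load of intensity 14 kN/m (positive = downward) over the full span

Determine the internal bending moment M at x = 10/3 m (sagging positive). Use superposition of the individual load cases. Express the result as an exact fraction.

Load 1 — triangular load w₀=4 kN/m (0→w₀ over full span):
  M_1 = w₀Lx/6 - w₀x³/(6L) = 4·10·(10/3)/6 - 4·(10/3)³/(6·10) = 1600/81 kN·m
Load 2 — point force P=10 kN at a=5 m (b=L-a=5):
  M_2 = Pbx/L  [x≤a] = 10·5·(10/3)/10 = 50/3 kN·m
Load 3 — uniform load w=14 kN/m over full span:
  M_3 = wx(L-x)/2 = 14·(10/3)·(10-(10/3))/2 = 1400/9 kN·m
Superposition: M = Σ M_i = 15550/81 kN·m ≈ 191.975309 kN·m

M(10/3) = 15550/81 kN·m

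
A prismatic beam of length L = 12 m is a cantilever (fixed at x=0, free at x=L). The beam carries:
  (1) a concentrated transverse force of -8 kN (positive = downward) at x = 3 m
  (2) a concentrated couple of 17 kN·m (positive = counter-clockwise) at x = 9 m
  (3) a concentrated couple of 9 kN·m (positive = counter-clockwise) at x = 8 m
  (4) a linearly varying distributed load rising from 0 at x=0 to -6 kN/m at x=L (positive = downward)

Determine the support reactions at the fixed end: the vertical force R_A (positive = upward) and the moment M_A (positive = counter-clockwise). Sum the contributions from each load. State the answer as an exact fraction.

Load 1 — point force P=-8 kN at a=3 m (b=L-a=9):
  R_A = P = (-8) = -8 kN
  M_A = Pa = (-8)·3 = -24 kN·m
Load 2 — applied couple M₀=17 kN·m at a=9 m (b=L-a=3):
  R_A = 0 kN
  M_A = -M₀ = -17 kN·m
Load 3 — applied couple M₀=9 kN·m at a=8 m (b=L-a=4):
  R_A = 0 kN
  M_A = -M₀ = -9 kN·m
Load 4 — triangular load w₀=-6 kN/m (0→w₀ over full span):
  R_A = w₀L/2 = (-6)·12/2 = -36 kN
  M_A = w₀L²/3 = (-6)·12²/3 = -288 kN·m
Superposition: R_A = -44 kN, M_A = -338 kN·m

R_A = -44 kN, M_A = -338 kN·m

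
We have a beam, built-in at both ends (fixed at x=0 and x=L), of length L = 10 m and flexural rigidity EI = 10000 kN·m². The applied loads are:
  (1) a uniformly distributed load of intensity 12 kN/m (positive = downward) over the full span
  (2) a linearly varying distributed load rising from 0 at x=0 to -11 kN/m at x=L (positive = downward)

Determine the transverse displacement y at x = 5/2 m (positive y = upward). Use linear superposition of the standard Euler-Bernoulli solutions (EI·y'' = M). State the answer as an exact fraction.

y(5/2) = -423/40960 m

Load 1 — uniform load w=12 kN/m over full span:
  y_1 = -wx²(L-x)²/(24EI) = -12·(5/2)²·(10-(5/2))²/(24·10000) = -9/512 m
Load 2 — triangular load w₀=-11 kN/m (0→w₀ over full span):
  y_2 = -w₀x²(L-x)²(x+2L)/(120LEI) = -(-11)·(5/2)²·(10-(5/2))²·((5/2)+2·10)/(120·10·10000) = 297/40960 m
Superposition: y = Σ y_i = -423/40960 m ≈ -0.010327 m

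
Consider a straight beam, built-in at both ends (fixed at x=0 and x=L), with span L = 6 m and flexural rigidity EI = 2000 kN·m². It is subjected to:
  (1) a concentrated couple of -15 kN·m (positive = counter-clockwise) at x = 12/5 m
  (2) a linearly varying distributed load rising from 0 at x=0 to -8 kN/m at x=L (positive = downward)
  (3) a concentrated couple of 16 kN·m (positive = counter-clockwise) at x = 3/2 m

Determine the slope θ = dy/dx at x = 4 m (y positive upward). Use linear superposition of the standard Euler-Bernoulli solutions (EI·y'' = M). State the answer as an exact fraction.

Load 1 — applied couple M₀=-15 kN·m at a=12/5 m (b=L-a=18/5):
  θ_1 = (R_Ax²/2 - M_Ax - M₀(x-a))/EI  [x>a] with R_A=-18/5, M_A=-9/5 = ((-18/5)·4²/2 - (-9/5)·4 - (-15)·(4-(12/5)))/2000 = 3/2500 rad
Load 2 — triangular load w₀=-8 kN/m (0→w₀ over full span):
  θ_2 = -w₀(2x(L-x)(L-2x)(x+2L)+x²(L-x)²)/(120LEI) = -(-8)·(2·4·(6-4)·(6-2·4)·(4+2·6)+4²·(6-4)²)/(120·6·2000) = -14/5625 rad
Load 3 — applied couple M₀=16 kN·m at a=3/2 m (b=L-a=9/2):
  θ_3 = (R_Ax²/2 - M_Ax - M₀(x-a))/EI  [x>a] with R_A=3, M_A=-3 = (3·4²/2 - (-3)·4 - 16·(4-(3/2)))/2000 = -1/500 rad
Superposition: θ = Σ θ_i = -37/11250 rad ≈ -0.003289 rad

θ(4) = -37/11250 rad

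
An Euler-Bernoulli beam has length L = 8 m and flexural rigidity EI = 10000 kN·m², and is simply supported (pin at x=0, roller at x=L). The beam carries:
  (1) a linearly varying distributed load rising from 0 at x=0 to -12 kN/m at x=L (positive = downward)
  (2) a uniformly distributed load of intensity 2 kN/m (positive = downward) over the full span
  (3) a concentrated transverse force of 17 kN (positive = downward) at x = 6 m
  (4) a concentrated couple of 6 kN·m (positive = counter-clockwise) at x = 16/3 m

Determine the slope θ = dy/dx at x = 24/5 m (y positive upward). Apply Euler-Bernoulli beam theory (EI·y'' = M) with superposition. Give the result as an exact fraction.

Load 1 — triangular load w₀=-12 kN/m (0→w₀ over full span):
  θ_1 = -w₀(7L⁴-30L²x²+15x⁴)/(360LEI) = -(-12)·(7·8⁴-30·8²·(24/5)²+15·(24/5)⁴)/(360·8·10000) = -3712/1171875 rad
Load 2 — uniform load w=2 kN/m over full span:
  θ_2 = -w(L³-6Lx²+4x³)/(24EI) = -2·(8³-6·8·(24/5)²+4·(24/5)³)/(24·10000) = 296/234375 rad
Load 3 — point force P=17 kN at a=6 m (b=L-a=2):
  θ_3 = -Pb(L²-b²-3x²)/(6LEI)  [x≤a] = -17·2·(8²-2²-3·(24/5)²)/(6·8·10000) = 323/500000 rad
Load 4 — applied couple M₀=6 kN·m at a=16/3 m (b=L-a=8/3):
  θ_4 = (M₀x²/(2L)+C₁)/EI  [x≤a] with C₁=M₀(3b²-L²)/(6L)=-16/3 = (6·(24/5)²/(2·8)+(-16/3))/10000 = 31/93750 rad
Superposition: θ = Σ θ_i = -34799/37500000 rad ≈ -0.000928 rad

θ(24/5) = -34799/37500000 rad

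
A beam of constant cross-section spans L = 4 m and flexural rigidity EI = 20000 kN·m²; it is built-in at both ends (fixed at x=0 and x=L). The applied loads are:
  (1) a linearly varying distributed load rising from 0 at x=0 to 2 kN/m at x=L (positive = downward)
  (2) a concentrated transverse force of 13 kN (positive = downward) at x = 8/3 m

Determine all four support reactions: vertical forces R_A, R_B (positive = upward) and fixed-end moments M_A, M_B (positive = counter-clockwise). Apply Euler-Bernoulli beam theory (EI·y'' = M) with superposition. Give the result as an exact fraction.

Load 1 — triangular load w₀=2 kN/m (0→w₀ over full span):
  R_A = 3w₀L/20 = 3·2·4/20 = 6/5 kN
  M_A = w₀L²/30 = 2·4²/30 = 16/15 kN·m
  R_B = 7w₀L/20 = 7·2·4/20 = 14/5 kN
  M_B = -w₀L²/20 = -2·4²/20 = -8/5 kN·m
Load 2 — point force P=13 kN at a=8/3 m (b=L-a=4/3):
  R_A = Pb²(3a+b)/L³ = 13·(4/3)²·(3·(8/3)+(4/3))/4³ = 91/27 kN
  M_A = Pab²/L² = 13·(8/3)·(4/3)²/4² = 104/27 kN·m
  R_B = Pa²(a+3b)/L³ = 13·(8/3)²·((8/3)+3·(4/3))/4³ = 260/27 kN
  M_B = -Pa²b/L² = -13·(8/3)²·(4/3)/4² = -208/27 kN·m
Superposition: R_A = 617/135 kN, M_A = 664/135 kN·m, R_B = 1678/135 kN, M_B = -1256/135 kN·m

R_A = 617/135 kN, M_A = 664/135 kN·m, R_B = 1678/135 kN, M_B = -1256/135 kN·m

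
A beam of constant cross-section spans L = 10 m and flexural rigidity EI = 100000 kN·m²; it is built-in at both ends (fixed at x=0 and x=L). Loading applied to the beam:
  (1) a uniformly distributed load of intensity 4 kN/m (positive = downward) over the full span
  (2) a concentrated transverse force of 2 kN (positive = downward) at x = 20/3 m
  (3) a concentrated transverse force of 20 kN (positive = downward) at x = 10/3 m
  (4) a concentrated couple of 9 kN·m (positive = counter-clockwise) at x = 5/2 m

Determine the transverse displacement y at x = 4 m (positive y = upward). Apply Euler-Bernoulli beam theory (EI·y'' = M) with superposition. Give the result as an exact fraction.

y(4) = -544793/324000000 m

Load 1 — uniform load w=4 kN/m over full span:
  y_1 = -wx²(L-x)²/(24EI) = -4·4²·(10-4)²/(24·100000) = -3/3125 m
Load 2 — point force P=2 kN at a=20/3 m (b=L-a=10/3):
  y_2 = -Pb²x²(3aL-(3a+b)x)/(6L³EI)  [x≤a] = -2·(10/3)²·4²·(3·(20/3)·10-(3·(20/3)+(10/3))·4)/(6·10³·100000) = -16/253125 m
Load 3 — point force P=20 kN at a=10/3 m (b=L-a=20/3):
  y_3 = -Pa²(L-x)²(3bL-(3b+a)(L-x))/(6L³EI)  [x>a] = -20·(10/3)²·(10-4)²·(3·(20/3)·10-(3·(20/3)+(10/3))·(10-4))/(6·10³·100000) = -1/1250 m
Load 4 — applied couple M₀=9 kN·m at a=5/2 m (b=L-a=15/2):
  y_4 = (R_Ax³/6 - M_Ax²/2 - M₀(x-a)²/2)/EI  [x>a] with R_A=81/80, M_A=-27/16 = ((81/80)·4³/6 - (-27/16)·4²/2 - 9·(4-(5/2))²/2)/100000 = 567/4000000 m
Superposition: y = Σ y_i = -544793/324000000 m ≈ -0.001681 m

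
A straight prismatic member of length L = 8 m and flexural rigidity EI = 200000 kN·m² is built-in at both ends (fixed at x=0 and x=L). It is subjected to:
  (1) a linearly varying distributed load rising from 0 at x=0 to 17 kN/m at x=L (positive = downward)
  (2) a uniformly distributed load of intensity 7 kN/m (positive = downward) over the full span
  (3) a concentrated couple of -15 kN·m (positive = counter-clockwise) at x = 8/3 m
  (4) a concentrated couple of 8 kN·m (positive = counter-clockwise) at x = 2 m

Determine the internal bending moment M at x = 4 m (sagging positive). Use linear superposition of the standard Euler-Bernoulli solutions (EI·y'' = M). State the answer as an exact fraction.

Load 1 — triangular load w₀=17 kN/m (0→w₀ over full span):
  M_1 = 3w₀Lx/20 - w₀L²/30 - w₀x³/(6L) = 3·17·8·4/20 - 17·8²/30 - 17·4³/(6·8) = 68/3 kN·m
Load 2 — uniform load w=7 kN/m over full span:
  M_2 = wLx/2 - wL²/12 - wx²/2 = 7·8·4/2 - 7·8²/12 - 7·4²/2 = 56/3 kN·m
Load 3 — applied couple M₀=-15 kN·m at a=8/3 m (b=L-a=16/3):
  M_3 = R_Ax - M_A - M₀  [x>a] with R_A=-5/2, M_A=0 = (-5/2)·4 - 0 - (-15) = 5 kN·m
Load 4 — applied couple M₀=8 kN·m at a=2 m (b=L-a=6):
  M_4 = R_Ax - M_A - M₀  [x>a] with R_A=9/8, M_A=-3/2 = (9/8)·4 - (-3/2) - 8 = -2 kN·m
Superposition: M = Σ M_i = 133/3 kN·m ≈ 44.333333 kN·m

M(4) = 133/3 kN·m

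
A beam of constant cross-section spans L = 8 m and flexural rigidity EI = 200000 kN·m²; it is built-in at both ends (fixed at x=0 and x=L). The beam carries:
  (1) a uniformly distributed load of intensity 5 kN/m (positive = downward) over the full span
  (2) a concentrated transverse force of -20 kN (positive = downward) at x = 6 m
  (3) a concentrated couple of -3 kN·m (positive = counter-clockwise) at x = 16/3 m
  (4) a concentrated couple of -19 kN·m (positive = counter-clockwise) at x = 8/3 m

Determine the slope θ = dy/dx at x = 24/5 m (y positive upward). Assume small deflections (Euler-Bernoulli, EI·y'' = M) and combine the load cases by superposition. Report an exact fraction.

θ(24/5) = 1/15000 rad

Load 1 — uniform load w=5 kN/m over full span:
  θ_1 = -wx(L-x)(L-2x)/(12EI) = -5·(24/5)·(8-(24/5))·(8-2·(24/5))/(12·200000) = 4/78125 rad
Load 2 — point force P=-20 kN at a=6 m (b=L-a=2):
  θ_2 = -Pb²x(2aL-(3a+b)x)/(2L³EI)  [x≤a] = -(-20)·2²·(24/5)·(2·6·8-(3·6+2)·(24/5))/(2·8³·200000) = 0 rad
Load 3 — applied couple M₀=-3 kN·m at a=16/3 m (b=L-a=8/3):
  θ_3 = (R_Ax²/2 - M_Ax)/EI  [x≤a] with R_A=-1/2, M_A=-1 = ((-1/2)·(24/5)²/2 - (-1)·(24/5))/200000 = -3/625000 rad
Load 4 — applied couple M₀=-19 kN·m at a=8/3 m (b=L-a=16/3):
  θ_4 = (R_Ax²/2 - M_Ax - M₀(x-a))/EI  [x>a] with R_A=-19/6, M_A=0 = ((-19/6)·(24/5)²/2 - 0·(24/5) - (-19)·((24/5)-(8/3)))/200000 = 19/937500 rad
Superposition: θ = Σ θ_i = 1/15000 rad ≈ 0.000067 rad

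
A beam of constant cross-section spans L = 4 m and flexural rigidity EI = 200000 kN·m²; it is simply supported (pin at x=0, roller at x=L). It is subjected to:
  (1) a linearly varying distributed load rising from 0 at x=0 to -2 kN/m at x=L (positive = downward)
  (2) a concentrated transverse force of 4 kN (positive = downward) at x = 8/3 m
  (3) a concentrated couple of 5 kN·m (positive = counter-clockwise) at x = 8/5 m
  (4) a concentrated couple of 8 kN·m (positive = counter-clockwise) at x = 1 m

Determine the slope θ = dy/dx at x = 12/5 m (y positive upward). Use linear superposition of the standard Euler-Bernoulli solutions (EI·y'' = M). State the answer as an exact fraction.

θ(12/5) = -95533/10125000000 rad

Load 1 — triangular load w₀=-2 kN/m (0→w₀ over full span):
  θ_1 = -w₀(7L⁴-30L²x²+15x⁴)/(360LEI) = -(-2)·(7·4⁴-30·4²·(12/5)²+15·(12/5)⁴)/(360·4·200000) = -58/17578125 rad
Load 2 — point force P=4 kN at a=8/3 m (b=L-a=4/3):
  θ_2 = -Pb(L²-b²-3x²)/(6LEI)  [x≤a] = -4·(4/3)·(4²-(4/3)²-3·(12/5)²)/(6·4·200000) = 43/12656250 rad
Load 3 — applied couple M₀=5 kN·m at a=8/5 m (b=L-a=12/5):
  θ_3 = (M₀x²/(2L)-M₀(x-a)+C₁)/EI  [x>a] with C₁=M₀(3b²-L²)/(6L)=4/15 = (5·(12/5)²/(2·4)-5·((12/5)-(8/5))+(4/15))/200000 = -1/1500000 rad
Load 4 — applied couple M₀=8 kN·m at a=1 m (b=L-a=3):
  θ_4 = (M₀x²/(2L)-M₀(x-a)+C₁)/EI  [x>a] with C₁=M₀(3b²-L²)/(6L)=11/3 = (8·(12/5)²/(2·4)-8·((12/5)-1)+(11/3))/200000 = -133/15000000 rad
Superposition: θ = Σ θ_i = -95533/10125000000 rad ≈ -0.000009 rad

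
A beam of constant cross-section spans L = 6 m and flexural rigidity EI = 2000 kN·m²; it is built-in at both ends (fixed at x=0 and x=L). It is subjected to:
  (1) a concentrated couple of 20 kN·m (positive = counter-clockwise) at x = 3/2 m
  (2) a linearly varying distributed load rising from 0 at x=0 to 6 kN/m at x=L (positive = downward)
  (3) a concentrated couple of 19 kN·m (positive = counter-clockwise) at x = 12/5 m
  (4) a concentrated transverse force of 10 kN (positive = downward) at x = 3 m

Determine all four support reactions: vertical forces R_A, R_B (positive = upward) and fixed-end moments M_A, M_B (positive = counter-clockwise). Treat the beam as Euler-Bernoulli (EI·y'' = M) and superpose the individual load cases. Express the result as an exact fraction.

R_A = 1871/100 kN, M_A = 1323/100 kN·m, R_B = 929/100 kN, M_B = -597/100 kN·m

Load 1 — applied couple M₀=20 kN·m at a=3/2 m (b=L-a=9/2):
  R_A = 6M₀ab/L³ = 6·20·(3/2)·(9/2)/6³ = 15/4 kN
  M_A = M₀b(2a-b)/L² = 20·(9/2)·(2·(3/2)-(9/2))/6² = -15/4 kN·m
  R_B = -6M₀ab/L³ = -6·20·(3/2)·(9/2)/6³ = -15/4 kN
  M_B = M₀a(2b-a)/L² = 20·(3/2)·(2·(9/2)-(3/2))/6² = 25/4 kN·m
Load 2 — triangular load w₀=6 kN/m (0→w₀ over full span):
  R_A = 3w₀L/20 = 3·6·6/20 = 27/5 kN
  M_A = w₀L²/30 = 6·6²/30 = 36/5 kN·m
  R_B = 7w₀L/20 = 7·6·6/20 = 63/5 kN
  M_B = -w₀L²/20 = -6·6²/20 = -54/5 kN·m
Load 3 — applied couple M₀=19 kN·m at a=12/5 m (b=L-a=18/5):
  R_A = 6M₀ab/L³ = 6·19·(12/5)·(18/5)/6³ = 114/25 kN
  M_A = M₀b(2a-b)/L² = 19·(18/5)·(2·(12/5)-(18/5))/6² = 57/25 kN·m
  R_B = -6M₀ab/L³ = -6·19·(12/5)·(18/5)/6³ = -114/25 kN
  M_B = M₀a(2b-a)/L² = 19·(12/5)·(2·(18/5)-(12/5))/6² = 152/25 kN·m
Load 4 — point force P=10 kN at a=3 m (b=L-a=3):
  R_A = Pb²(3a+b)/L³ = 10·3²·(3·3+3)/6³ = 5 kN
  M_A = Pab²/L² = 10·3·3²/6² = 15/2 kN·m
  R_B = Pa²(a+3b)/L³ = 10·3²·(3+3·3)/6³ = 5 kN
  M_B = -Pa²b/L² = -10·3²·3/6² = -15/2 kN·m
Superposition: R_A = 1871/100 kN, M_A = 1323/100 kN·m, R_B = 929/100 kN, M_B = -597/100 kN·m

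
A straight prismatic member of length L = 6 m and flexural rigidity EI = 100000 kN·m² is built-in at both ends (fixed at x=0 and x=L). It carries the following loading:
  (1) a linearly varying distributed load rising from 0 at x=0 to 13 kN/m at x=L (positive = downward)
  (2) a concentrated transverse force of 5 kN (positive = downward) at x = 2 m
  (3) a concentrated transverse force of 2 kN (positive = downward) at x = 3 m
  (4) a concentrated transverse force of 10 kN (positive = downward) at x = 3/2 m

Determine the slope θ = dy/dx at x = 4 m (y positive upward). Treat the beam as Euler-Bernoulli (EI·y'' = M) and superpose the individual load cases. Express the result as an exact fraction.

θ(4) = 3629/27000000 rad

Load 1 — triangular load w₀=13 kN/m (0→w₀ over full span):
  θ_1 = -w₀(2x(L-x)(L-2x)(x+2L)+x²(L-x)²)/(120LEI) = -13·(2·4·(6-4)·(6-2·4)·(4+2·6)+4²·(6-4)²)/(120·6·100000) = 91/1125000 rad
Load 2 — point force P=5 kN at a=2 m (b=L-a=4):
  θ_2 = Pa²(L-x)(2bL-(3b+a)(L-x))/(2L³EI)  [x>a] = 5·2²·(6-4)·(2·4·6-(3·4+2)·(6-4))/(2·6³·100000) = 1/54000 rad
Load 3 — point force P=2 kN at a=3 m (b=L-a=3):
  θ_3 = Pa²(L-x)(2bL-(3b+a)(L-x))/(2L³EI)  [x>a] = 2·3²·(6-4)·(2·3·6-(3·3+3)·(6-4))/(2·6³·100000) = 1/100000 rad
Load 4 — point force P=10 kN at a=3/2 m (b=L-a=9/2):
  θ_4 = Pa²(L-x)(2bL-(3b+a)(L-x))/(2L³EI)  [x>a] = 10·(3/2)²·(6-4)·(2·(9/2)·6-(3·(9/2)+(3/2))·(6-4))/(2·6³·100000) = 1/40000 rad
Superposition: θ = Σ θ_i = 3629/27000000 rad ≈ 0.000134 rad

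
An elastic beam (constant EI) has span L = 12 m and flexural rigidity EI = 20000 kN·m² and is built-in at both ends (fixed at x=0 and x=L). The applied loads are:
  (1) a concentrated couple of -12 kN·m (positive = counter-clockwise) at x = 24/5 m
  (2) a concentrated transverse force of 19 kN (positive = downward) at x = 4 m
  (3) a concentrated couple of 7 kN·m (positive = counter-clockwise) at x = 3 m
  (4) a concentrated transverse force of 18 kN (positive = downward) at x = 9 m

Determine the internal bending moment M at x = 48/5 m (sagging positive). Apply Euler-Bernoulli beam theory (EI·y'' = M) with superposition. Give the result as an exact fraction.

M(48/5) = 7421/6000 kN·m

Load 1 — applied couple M₀=-12 kN·m at a=24/5 m (b=L-a=36/5):
  M_1 = R_Ax - M_A - M₀  [x>a] with R_A=-36/25, M_A=-36/25 = (-36/25)·(48/5) - (-36/25) - (-12) = -48/125 kN·m
Load 2 — point force P=19 kN at a=4 m (b=L-a=8):
  M_2 = Pa²(a+3b)(L-x)/L³ - Pa²b/L²  [x>a] = 19·4²·(4+3·8)·(12-(48/5))/12³ - 19·4²·8/12² = -76/15 kN·m
Load 3 — applied couple M₀=7 kN·m at a=3 m (b=L-a=9):
  M_3 = R_Ax - M_A - M₀  [x>a] with R_A=21/32, M_A=-21/16 = (21/32)·(48/5) - (-21/16) - 7 = 49/80 kN·m
Load 4 — point force P=18 kN at a=9 m (b=L-a=3):
  M_4 = Pa²(a+3b)(L-x)/L³ - Pa²b/L²  [x>a] = 18·9²·(9+3·3)·(12-(48/5))/12³ - 18·9²·3/12² = 243/40 kN·m
Superposition: M = Σ M_i = 7421/6000 kN·m ≈ 1.236833 kN·m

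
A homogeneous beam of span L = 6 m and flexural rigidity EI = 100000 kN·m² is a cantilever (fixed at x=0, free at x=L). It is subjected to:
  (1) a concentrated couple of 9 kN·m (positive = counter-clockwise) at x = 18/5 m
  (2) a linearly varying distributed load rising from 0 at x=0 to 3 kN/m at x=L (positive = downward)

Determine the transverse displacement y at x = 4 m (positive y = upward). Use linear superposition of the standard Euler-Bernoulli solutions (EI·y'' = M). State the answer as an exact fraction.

y(4) = -4687/3750000 m

Load 1 — applied couple M₀=9 kN·m at a=18/5 m (b=L-a=12/5):
  y_1 = M₀a(2x-a)/(2EI)  [x>a] = 9·(18/5)·(2·4-(18/5))/(2·100000) = 891/1250000 m
Load 2 — triangular load w₀=3 kN/m (0→w₀ over full span):
  y_2 = (w₀Lx³/12-w₀L²x²/6-w₀x⁵/(120L))/EI = (3·6·4³/12-3·6²·4²/6-3·4⁵/(120·6))/100000 = -92/46875 m
Superposition: y = Σ y_i = -4687/3750000 m ≈ -0.001250 m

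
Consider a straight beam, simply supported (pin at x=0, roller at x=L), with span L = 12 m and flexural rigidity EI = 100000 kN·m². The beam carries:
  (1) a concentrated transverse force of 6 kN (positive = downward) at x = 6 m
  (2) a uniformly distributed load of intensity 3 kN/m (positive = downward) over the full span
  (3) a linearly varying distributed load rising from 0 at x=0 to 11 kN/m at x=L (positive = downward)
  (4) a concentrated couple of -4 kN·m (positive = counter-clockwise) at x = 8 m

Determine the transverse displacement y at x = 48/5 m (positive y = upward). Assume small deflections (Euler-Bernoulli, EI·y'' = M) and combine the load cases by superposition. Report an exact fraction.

y(48/5) = -2975737/195312500 m

Load 1 — point force P=6 kN at a=6 m (b=L-a=6):
  y_1 = -Pa(L-x)(2Lx-a²-x²)/(6LEI)  [x>a] = -6·6·(12-(48/5))·(2·12·(48/5)-6²-(48/5)²)/(6·12·100000) = -1917/1562500 m
Load 2 — uniform load w=3 kN/m over full span:
  y_2 = -wx(L³-2Lx²+x³)/(24EI) = -3·(48/5)·(12³-2·12·(48/5)²+(48/5)³)/(24·100000) = -9396/1953125 m
Load 3 — triangular load w₀=11 kN/m (0→w₀ over full span):
  y_3 = -w₀x(7L⁴-10L²x²+3x⁴)/(360LEI) = -11·(48/5)·(7·12⁴-10·12²·(48/5)²+3·(48/5)⁴)/(360·12·100000) = -452628/48828125 m
Load 4 — applied couple M₀=-4 kN·m at a=8 m (b=L-a=4):
  y_4 = (M₀x³/(6L)-M₀(x-a)²/2+C₁x)/EI  [x>a] with C₁=M₀(3b²-L²)/(6L)=16/3 = ((-4)·(48/5)³/(6·12)-(-4)·((48/5)-8)²/2+(16/3)·(48/5))/100000 = 28/390625 m
Superposition: y = Σ y_i = -2975737/195312500 m ≈ -0.015236 m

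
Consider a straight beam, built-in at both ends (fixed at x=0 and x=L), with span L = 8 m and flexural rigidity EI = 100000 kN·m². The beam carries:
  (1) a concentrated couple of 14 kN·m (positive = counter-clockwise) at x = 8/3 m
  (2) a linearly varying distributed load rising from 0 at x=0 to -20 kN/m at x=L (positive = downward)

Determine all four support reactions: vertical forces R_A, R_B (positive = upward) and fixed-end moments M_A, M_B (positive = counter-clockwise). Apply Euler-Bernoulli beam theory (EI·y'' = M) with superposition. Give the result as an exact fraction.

R_A = -65/3 kN, M_A = -128/3 kN·m, R_B = -175/3 kN, M_B = 206/3 kN·m

Load 1 — applied couple M₀=14 kN·m at a=8/3 m (b=L-a=16/3):
  R_A = 6M₀ab/L³ = 6·14·(8/3)·(16/3)/8³ = 7/3 kN
  M_A = M₀b(2a-b)/L² = 14·(16/3)·(2·(8/3)-(16/3))/8² = 0 kN·m
  R_B = -6M₀ab/L³ = -6·14·(8/3)·(16/3)/8³ = -7/3 kN
  M_B = M₀a(2b-a)/L² = 14·(8/3)·(2·(16/3)-(8/3))/8² = 14/3 kN·m
Load 2 — triangular load w₀=-20 kN/m (0→w₀ over full span):
  R_A = 3w₀L/20 = 3·(-20)·8/20 = -24 kN
  M_A = w₀L²/30 = (-20)·8²/30 = -128/3 kN·m
  R_B = 7w₀L/20 = 7·(-20)·8/20 = -56 kN
  M_B = -w₀L²/20 = -(-20)·8²/20 = 64 kN·m
Superposition: R_A = -65/3 kN, M_A = -128/3 kN·m, R_B = -175/3 kN, M_B = 206/3 kN·m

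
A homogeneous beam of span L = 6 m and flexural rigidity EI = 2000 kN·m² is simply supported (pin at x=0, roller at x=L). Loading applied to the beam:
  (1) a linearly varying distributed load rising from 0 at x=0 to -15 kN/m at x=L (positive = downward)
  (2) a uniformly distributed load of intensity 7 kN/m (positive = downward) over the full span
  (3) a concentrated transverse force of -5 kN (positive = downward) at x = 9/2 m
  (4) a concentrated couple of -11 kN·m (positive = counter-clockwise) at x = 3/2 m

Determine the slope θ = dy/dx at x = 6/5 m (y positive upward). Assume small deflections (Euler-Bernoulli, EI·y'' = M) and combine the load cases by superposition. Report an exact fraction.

θ(6/5) = -37/320000 rad

Load 1 — triangular load w₀=-15 kN/m (0→w₀ over full span):
  θ_1 = -w₀(7L⁴-30L²x²+15x⁴)/(360LEI) = -(-15)·(7·6⁴-30·6²·(6/5)²+15·(6/5)⁴)/(360·6·2000) = 819/31250 rad
Load 2 — uniform load w=7 kN/m over full span:
  θ_2 = -w(L³-6Lx²+4x³)/(24EI) = -7·(6³-6·6·(6/5)²+4·(6/5)³)/(24·2000) = -6237/250000 rad
Load 3 — point force P=-5 kN at a=9/2 m (b=L-a=3/2):
  θ_3 = -Pb(L²-b²-3x²)/(6LEI)  [x≤a] = -(-5)·(3/2)·(6²-(3/2)²-3·(6/5)²)/(6·6·2000) = 981/320000 rad
Load 4 — applied couple M₀=-11 kN·m at a=3/2 m (b=L-a=9/2):
  θ_4 = (M₀x²/(2L)+C₁)/EI  [x≤a] with C₁=M₀(3b²-L²)/(6L)=-121/16 = ((-11)·(6/5)²/(2·6)+(-121/16))/2000 = -3553/800000 rad
Superposition: θ = Σ θ_i = -37/320000 rad ≈ -0.000116 rad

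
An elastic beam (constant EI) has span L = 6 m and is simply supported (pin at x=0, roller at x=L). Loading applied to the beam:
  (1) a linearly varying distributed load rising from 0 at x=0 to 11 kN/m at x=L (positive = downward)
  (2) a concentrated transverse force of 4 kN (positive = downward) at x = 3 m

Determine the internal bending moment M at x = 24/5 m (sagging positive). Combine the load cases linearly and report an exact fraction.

M(24/5) = 2676/125 kN·m

Load 1 — triangular load w₀=11 kN/m (0→w₀ over full span):
  M_1 = w₀Lx/6 - w₀x³/(6L) = 11·6·(24/5)/6 - 11·(24/5)³/(6·6) = 2376/125 kN·m
Load 2 — point force P=4 kN at a=3 m (b=L-a=3):
  M_2 = Pa(L-x)/L  [x>a] = 4·3·(6-(24/5))/6 = 12/5 kN·m
Superposition: M = Σ M_i = 2676/125 kN·m ≈ 21.408000 kN·m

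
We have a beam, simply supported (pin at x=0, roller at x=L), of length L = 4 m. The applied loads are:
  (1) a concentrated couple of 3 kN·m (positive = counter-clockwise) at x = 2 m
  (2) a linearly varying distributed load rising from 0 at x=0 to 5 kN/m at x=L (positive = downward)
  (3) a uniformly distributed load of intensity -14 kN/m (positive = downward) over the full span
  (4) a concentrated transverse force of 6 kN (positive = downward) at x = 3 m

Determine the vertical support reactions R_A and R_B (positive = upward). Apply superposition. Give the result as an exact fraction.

R_A = -269/12 kN, R_B = -211/12 kN

Load 1 — applied couple M₀=3 kN·m at a=2 m (b=L-a=2):
  R_A = M₀/L = 3/4 kN
  R_B = -M₀/L = -3/4 kN
Load 2 — triangular load w₀=5 kN/m (0→w₀ over full span):
  R_A = w₀L/6 = 5·4/6 = 10/3 kN
  R_B = w₀L/3 = 5·4/3 = 20/3 kN
Load 3 — uniform load w=-14 kN/m over full span:
  R_A = wL/2 = (-14)·4/2 = -28 kN
  R_B = wL/2 = (-14)·4/2 = -28 kN
Load 4 — point force P=6 kN at a=3 m (b=L-a=1):
  R_A = Pb/L = 6·1/4 = 3/2 kN
  R_B = Pa/L = 6·3/4 = 9/2 kN
Superposition: R_A = -269/12 kN, R_B = -211/12 kN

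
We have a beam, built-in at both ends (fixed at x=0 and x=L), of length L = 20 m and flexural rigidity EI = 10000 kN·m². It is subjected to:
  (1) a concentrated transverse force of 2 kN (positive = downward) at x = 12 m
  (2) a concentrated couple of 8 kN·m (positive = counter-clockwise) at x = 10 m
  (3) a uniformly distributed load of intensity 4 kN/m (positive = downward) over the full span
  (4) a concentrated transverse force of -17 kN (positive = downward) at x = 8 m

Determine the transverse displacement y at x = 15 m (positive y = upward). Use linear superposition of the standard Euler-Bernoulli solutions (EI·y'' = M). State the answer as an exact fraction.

y(15) = -103/1500 m

Load 1 — point force P=2 kN at a=12 m (b=L-a=8):
  y_1 = -Pa²(L-x)²(3bL-(3b+a)(L-x))/(6L³EI)  [x>a] = -2·12²·(20-15)²·(3·8·20-(3·8+12)·(20-15))/(6·20³·10000) = -9/2000 m
Load 2 — applied couple M₀=8 kN·m at a=10 m (b=L-a=10):
  y_2 = (R_Ax³/6 - M_Ax²/2 - M₀(x-a)²/2)/EI  [x>a] with R_A=3/5, M_A=2 = ((3/5)·15³/6 - 2·15²/2 - 8·(15-10)²/2)/10000 = 1/800 m
Load 3 — uniform load w=4 kN/m over full span:
  y_3 = -wx²(L-x)²/(24EI) = -4·15²·(20-15)²/(24·10000) = -3/32 m
Load 4 — point force P=-17 kN at a=8 m (b=L-a=12):
  y_4 = -Pa²(L-x)²(3bL-(3b+a)(L-x))/(6L³EI)  [x>a] = -(-17)·8²·(20-15)²·(3·12·20-(3·12+8)·(20-15))/(6·20³·10000) = 17/600 m
Superposition: y = Σ y_i = -103/1500 m ≈ -0.068667 m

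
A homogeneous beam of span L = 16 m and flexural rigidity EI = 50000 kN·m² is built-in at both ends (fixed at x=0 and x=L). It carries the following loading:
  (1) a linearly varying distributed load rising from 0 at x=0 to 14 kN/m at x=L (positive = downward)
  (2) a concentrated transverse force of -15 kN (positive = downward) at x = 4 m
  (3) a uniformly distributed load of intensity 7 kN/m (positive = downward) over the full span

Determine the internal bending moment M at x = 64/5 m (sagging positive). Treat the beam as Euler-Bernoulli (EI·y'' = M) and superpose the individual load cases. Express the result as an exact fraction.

Load 1 — triangular load w₀=14 kN/m (0→w₀ over full span):
  M_1 = 3w₀Lx/20 - w₀L²/30 - w₀x³/(6L) = 3·14·16·(64/5)/20 - 14·16²/30 - 14·(64/5)³/(6·16) = 1792/375 kN·m
Load 2 — point force P=-15 kN at a=4 m (b=L-a=12):
  M_2 = Pa²(a+3b)(L-x)/L³ - Pa²b/L²  [x>a] = (-15)·4²·(4+3·12)·(16-(64/5))/16³ - (-15)·4²·12/16² = 15/4 kN·m
Load 3 — uniform load w=7 kN/m over full span:
  M_3 = wLx/2 - wL²/12 - wx²/2 = 7·16·(64/5)/2 - 7·16²/12 - 7·(64/5)²/2 = -448/75 kN·m
Superposition: M = Σ M_i = 3833/1500 kN·m ≈ 2.555333 kN·m

M(64/5) = 3833/1500 kN·m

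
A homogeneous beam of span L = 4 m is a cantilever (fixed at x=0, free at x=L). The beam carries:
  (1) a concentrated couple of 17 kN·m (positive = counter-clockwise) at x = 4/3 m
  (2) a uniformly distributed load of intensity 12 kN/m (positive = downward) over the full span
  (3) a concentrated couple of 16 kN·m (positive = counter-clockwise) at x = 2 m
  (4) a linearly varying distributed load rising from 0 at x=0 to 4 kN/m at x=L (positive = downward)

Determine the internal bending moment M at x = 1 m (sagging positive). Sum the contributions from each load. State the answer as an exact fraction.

Load 1 — applied couple M₀=17 kN·m at a=4/3 m (b=L-a=8/3):
  M_1 = M₀  [x≤a] = 17 = 17 kN·m
Load 2 — uniform load w=12 kN/m over full span:
  M_2 = -w(L-x)²/2 = -12·(4-1)²/2 = -54 kN·m
Load 3 — applied couple M₀=16 kN·m at a=2 m (b=L-a=2):
  M_3 = M₀  [x≤a] = 16 = 16 kN·m
Load 4 — triangular load w₀=4 kN/m (0→w₀ over full span):
  M_4 = w₀Lx/2 - w₀L²/3 - w₀x³/(6L) = 4·4·1/2 - 4·4²/3 - 4·1³/(6·4) = -27/2 kN·m
Superposition: M = Σ M_i = -69/2 kN·m ≈ -34.500000 kN·m

M(1) = -69/2 kN·m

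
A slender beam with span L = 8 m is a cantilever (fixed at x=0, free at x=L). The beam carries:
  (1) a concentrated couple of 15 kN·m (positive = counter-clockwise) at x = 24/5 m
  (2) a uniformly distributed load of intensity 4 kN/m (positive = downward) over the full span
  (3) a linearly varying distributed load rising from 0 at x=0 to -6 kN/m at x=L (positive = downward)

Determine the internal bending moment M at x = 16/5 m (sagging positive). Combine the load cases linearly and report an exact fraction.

Load 1 — applied couple M₀=15 kN·m at a=24/5 m (b=L-a=16/5):
  M_1 = M₀  [x≤a] = 15 = 15 kN·m
Load 2 — uniform load w=4 kN/m over full span:
  M_2 = -w(L-x)²/2 = -4·(8-(16/5))²/2 = -1152/25 kN·m
Load 3 — triangular load w₀=-6 kN/m (0→w₀ over full span):
  M_3 = w₀Lx/2 - w₀L²/3 - w₀x³/(6L) = (-6)·8·(16/5)/2 - (-6)·8²/3 - (-6)·(16/5)³/(6·8) = 6912/125 kN·m
Superposition: M = Σ M_i = 3027/125 kN·m ≈ 24.216000 kN·m

M(16/5) = 3027/125 kN·m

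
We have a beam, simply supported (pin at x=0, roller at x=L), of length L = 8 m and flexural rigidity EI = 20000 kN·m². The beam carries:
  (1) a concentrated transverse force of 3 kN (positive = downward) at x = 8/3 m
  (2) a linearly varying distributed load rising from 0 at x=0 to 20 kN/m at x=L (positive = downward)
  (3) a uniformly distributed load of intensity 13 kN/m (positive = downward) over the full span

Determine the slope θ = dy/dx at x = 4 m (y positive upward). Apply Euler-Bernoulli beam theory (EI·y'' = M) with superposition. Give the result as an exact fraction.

θ(4) = -37/67500 rad

Load 1 — point force P=3 kN at a=8/3 m (b=L-a=16/3):
  θ_1 = -Pa(2L²-6Lx+3x²+a²)/(6LEI)  [x>a] = -3·(8/3)·(2·8²-6·8·4+3·4²+(8/3)²)/(6·8·20000) = 1/13500 rad
Load 2 — triangular load w₀=20 kN/m (0→w₀ over full span):
  θ_2 = -w₀(7L⁴-30L²x²+15x⁴)/(360LEI) = -20·(7·8⁴-30·8²·4²+15·4⁴)/(360·8·20000) = -7/11250 rad
Load 3 — uniform load w=13 kN/m over full span:
  θ_3 = -w(L³-6Lx²+4x³)/(24EI) = -13·(8³-6·8·4²+4·4³)/(24·20000) = 0 rad
Superposition: θ = Σ θ_i = -37/67500 rad ≈ -0.000548 rad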